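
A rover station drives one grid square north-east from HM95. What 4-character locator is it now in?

IM06

Longitude square 9; +1 → 10, wraps to 0, carry into field.
Longitude field H = 7; +1 → 8 = I.
Latitude square 5; +1 → 6.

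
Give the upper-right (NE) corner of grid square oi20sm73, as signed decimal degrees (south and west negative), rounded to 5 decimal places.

Field O=14, I=8: +14·20° lon, +8·10° lat → SW at lon 100°, lat -10°.
Square 2, 0: +2·2° lon, +0·1° lat → SW at lon 104°, lat -10°.
Subsquare s=18, m=12: +18·0.0833333° lon, +12·0.0416667° lat → SW at lon 105.5°, lat -9.5°.
Extended square 7, 3: +7·0.00833333° lon, +3·0.00416667° lat → SW at lon 105.558°, lat -9.4875°.
Cell spans 0.00833333° lon × 0.00416667° lat. NE corner is SW corner plus one full cell.
latitude -9.48333, longitude 105.56667.

-9.48333, 105.56667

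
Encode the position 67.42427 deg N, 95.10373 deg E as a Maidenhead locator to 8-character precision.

Add 180° to longitude and 90° to latitude: 275.10373, 157.42427.
Field: 275.10373/20 → 13 → N, 157.42427/10 → 15 → P; chars NP.
Square: 15.10373/2 → 7, 7.42427/1 → 7; chars 77.
Subsquare: 1.10373/0.0833333 → 13 → n, 0.42427/0.0416667 → 10 → k; chars nk.
Extended square: 0.02040/0.00833333 → 2, 0.00760/0.00416667 → 1; chars 21.

NP77nk21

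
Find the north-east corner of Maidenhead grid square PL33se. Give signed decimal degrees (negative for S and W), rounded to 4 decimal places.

23.2083, 127.5833

Field P=15, L=11: +15·20° lon, +11·10° lat → SW at lon 120°, lat 20°.
Square 3, 3: +3·2° lon, +3·1° lat → SW at lon 126°, lat 23°.
Subsquare s=18, e=4: +18·0.0833333° lon, +4·0.0416667° lat → SW at lon 127.5°, lat 23.1667°.
Cell spans 0.0833333° lon × 0.0416667° lat. NE corner is SW corner plus one full cell.
latitude 23.2083, longitude 127.5833.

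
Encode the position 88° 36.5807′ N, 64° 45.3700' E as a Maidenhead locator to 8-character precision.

Offset from 180°W / 90°S: lon 244.75617°, lat 178.60968°.
Field (20°×10°, letters A–R): lon ⌊244.75617/20⌋ = 12 → M; lat ⌊178.60968/10⌋ = 17 → R.
Square (2°×1°, digits 0–9): lon ⌊4.75617/2⌋ = 2; lat ⌊8.60968/1⌋ = 8.
Subsquare (5′×2.5′, letters a–x): lon ⌊0.75617/0.0833333⌋ = 9 → j; lat ⌊0.60968/0.0416667⌋ = 14 → o.
Extended square (30″×15″, digits 0–9): lon ⌊0.00617/0.00833333⌋ = 0; lat ⌊0.02635/0.00416667⌋ = 6.

MR28jo06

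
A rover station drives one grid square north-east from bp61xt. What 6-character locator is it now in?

BP71au

Longitude subsquare x = 23; +1 → 24, wraps to 0 = a, carry into square.
Longitude square 6; +1 → 7.
Latitude subsquare t = 19; +1 → 20 = u.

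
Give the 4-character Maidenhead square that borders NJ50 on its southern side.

NI59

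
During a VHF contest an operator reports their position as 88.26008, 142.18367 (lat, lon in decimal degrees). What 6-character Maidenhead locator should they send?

QR18cg

Add 180° to longitude and 90° to latitude: 322.1837, 178.2601.
Field: lon ⌊322.1837/20⌋ = 16 → Q; lat ⌊178.2601/10⌋ = 17 → R.
Square: lon ⌊2.1837/2⌋ = 1; lat ⌊8.2601/1⌋ = 8.
Subsquare: lon ⌊0.1837/0.0833333⌋ = 2 → c; lat ⌊0.2601/0.0416667⌋ = 6 → g.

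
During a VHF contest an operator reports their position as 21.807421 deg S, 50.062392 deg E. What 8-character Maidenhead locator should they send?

Offset from 180°W / 90°S: lon 230.06239°, lat 68.19258°.
Field: lon ⌊230.06239/20⌋ = 11 → L; lat ⌊68.19258/10⌋ = 6 → G.
Square: lon ⌊10.06239/2⌋ = 5; lat ⌊8.19258/1⌋ = 8.
Subsquare: lon ⌊0.06239/0.0833333⌋ = 0 → a; lat ⌊0.19258/0.0416667⌋ = 4 → e.
Extended square: lon ⌊0.06239/0.00833333⌋ = 7; lat ⌊0.02591/0.00416667⌋ = 6.

LG58ae76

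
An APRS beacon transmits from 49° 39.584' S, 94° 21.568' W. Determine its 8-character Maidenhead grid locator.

EE20ti61

Shift to the Maidenhead origin (180°W, 90°S): lon 85.64053, lat 40.34027.
Field (20°×10°, letters A–R): 85.64053/20 → 4 → E, 40.34027/10 → 4 → E; chars EE.
Square (2°×1°, digits 0–9): 5.64053/2 → 2, 0.34027/1 → 0; chars 20.
Subsquare (5′×2.5′, letters a–x): 1.64053/0.0833333 → 19 → t, 0.34027/0.0416667 → 8 → i; chars ti.
Extended square (30″×15″, digits 0–9): 0.05720/0.00833333 → 6, 0.00693/0.00416667 → 1; chars 61.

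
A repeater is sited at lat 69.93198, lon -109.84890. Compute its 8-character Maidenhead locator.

DP59bw83

Shift to the Maidenhead origin (180°W, 90°S): lon 70.15110, lat 159.93198.
Field: 70.15110/20 → 3 → D, 159.93198/10 → 15 → P; chars DP.
Square: 10.15110/2 → 5, 9.93198/1 → 9; chars 59.
Subsquare: 0.15110/0.0833333 → 1 → b, 0.93198/0.0416667 → 22 → w; chars bw.
Extended square: 0.06777/0.00833333 → 8, 0.01531/0.00416667 → 3; chars 83.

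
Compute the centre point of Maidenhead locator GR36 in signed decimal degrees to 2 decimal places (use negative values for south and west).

86.50, -53.00

Field G=6, R=17: +6·20° lon, +17·10° lat → SW at lon -60°, lat 80°.
Square 3, 6: +3·2° lon, +6·1° lat → SW at lon -54°, lat 86°.
Cell spans 2° lon × 1° lat. Centre is SW corner plus half of each.
latitude 86.50, longitude -53.00.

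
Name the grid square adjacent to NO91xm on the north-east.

OO01an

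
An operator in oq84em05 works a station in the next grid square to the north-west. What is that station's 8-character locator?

Longitude extended square 0; −1 → -1, wraps to 9, carry into subsquare.
Longitude subsquare e = 4; −1 → 3 = d.
Latitude extended square 5; +1 → 6.

OQ84dm96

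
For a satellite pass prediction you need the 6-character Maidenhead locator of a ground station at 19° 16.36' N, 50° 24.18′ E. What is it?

LK59eg

Shift to the Maidenhead origin (180°W, 90°S): lon 230.4030, lat 109.2727.
Field: lon ⌊230.4030/20⌋ = 11 → L; lat ⌊109.2727/10⌋ = 10 → K.
Square: lon ⌊10.4030/2⌋ = 5; lat ⌊9.2727/1⌋ = 9.
Subsquare: lon ⌊0.4030/0.0833333⌋ = 4 → e; lat ⌊0.2727/0.0416667⌋ = 6 → g.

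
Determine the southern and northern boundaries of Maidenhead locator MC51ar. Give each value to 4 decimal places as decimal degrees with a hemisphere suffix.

Field M=12, C=2: +12·20° lon, +2·10° lat → SW at lon 60°, lat -70°.
Square 5, 1: +5·2° lon, +1·1° lat → SW at lon 70°, lat -69°.
Subsquare a=0, r=17: +0·0.0833333° lon, +17·0.0416667° lat → SW at lon 70°, lat -68.2917°.
Cell spans 0.0833333° lon × 0.0416667° lat.
south 68.2917° S, north 68.2500° S.

68.2917° S, 68.2500° S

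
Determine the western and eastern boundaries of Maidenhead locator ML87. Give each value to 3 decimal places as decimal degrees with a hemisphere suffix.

76.000° E, 78.000° E

Field M=12, L=11: +12·20° lon, +11·10° lat → SW at lon 60°, lat 20°.
Square 8, 7: +8·2° lon, +7·1° lat → SW at lon 76°, lat 27°.
Cell spans 2° lon × 1° lat.
west 76.000° E, east 78.000° E.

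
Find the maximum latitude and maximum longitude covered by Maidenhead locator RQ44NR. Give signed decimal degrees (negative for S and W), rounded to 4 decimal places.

Field R=17, Q=16: +17·20° lon, +16·10° lat → SW at lon 160°, lat 70°.
Square 4, 4: +4·2° lon, +4·1° lat → SW at lon 168°, lat 74°.
Subsquare n=13, r=17: +13·0.0833333° lon, +17·0.0416667° lat → SW at lon 169.083°, lat 74.7083°.
Cell spans 0.0833333° lon × 0.0416667° lat. NE corner is SW corner plus one full cell.
latitude 74.7500, longitude 169.1667.

74.7500, 169.1667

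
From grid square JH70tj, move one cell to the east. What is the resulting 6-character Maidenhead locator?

Longitude subsquare t = 19; +1 → 20 = u.
The latitude characters are unchanged.

JH70uj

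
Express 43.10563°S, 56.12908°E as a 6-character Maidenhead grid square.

Shift to the Maidenhead origin (180°W, 90°S): lon 236.1291, lat 46.8944.
Field: lon ⌊236.1291/20⌋ = 11 → L; lat ⌊46.8944/10⌋ = 4 → E.
Square: lon ⌊16.1291/2⌋ = 8; lat ⌊6.8944/1⌋ = 6.
Subsquare: lon ⌊0.1291/0.0833333⌋ = 1 → b; lat ⌊0.8944/0.0416667⌋ = 21 → v.

LE86bv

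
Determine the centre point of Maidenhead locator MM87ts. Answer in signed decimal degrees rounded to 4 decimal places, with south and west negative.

37.7708, 77.6250

Field M=12, M=12: +12·20° lon, +12·10° lat → SW at lon 60°, lat 30°.
Square 8, 7: +8·2° lon, +7·1° lat → SW at lon 76°, lat 37°.
Subsquare t=19, s=18: +19·0.0833333° lon, +18·0.0416667° lat → SW at lon 77.5833°, lat 37.75°.
Cell spans 0.0833333° lon × 0.0416667° lat. Centre is SW corner plus half of each.
latitude 37.7708, longitude 77.6250.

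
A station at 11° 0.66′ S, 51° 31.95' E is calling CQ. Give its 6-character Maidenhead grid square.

LH58sx

Add 180° to longitude and 90° to latitude: 231.5325, 78.9890.
Field (20°×10°, letters A–R): lon ⌊231.5325/20⌋ = 11 → L; lat ⌊78.9890/10⌋ = 7 → H.
Square (2°×1°, digits 0–9): lon ⌊11.5325/2⌋ = 5; lat ⌊8.9890/1⌋ = 8.
Subsquare (5′×2.5′, letters a–x): lon ⌊1.5325/0.0833333⌋ = 18 → s; lat ⌊0.9890/0.0416667⌋ = 23 → x.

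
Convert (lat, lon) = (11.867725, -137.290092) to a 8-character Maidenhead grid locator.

CK11iu58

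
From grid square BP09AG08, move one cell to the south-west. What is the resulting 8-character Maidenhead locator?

AP99xg97

Longitude extended square 0; −1 → -1, wraps to 9, carry into subsquare.
Longitude subsquare a = 0; −1 → -1, wraps to 23 = x, carry into square.
Longitude square 0; −1 → -1, wraps to 9, carry into field.
Longitude field B = 1; −1 → 0 = A.
Latitude extended square 8; −1 → 7.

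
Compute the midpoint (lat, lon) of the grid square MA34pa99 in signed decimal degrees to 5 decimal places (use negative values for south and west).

Field M=12, A=0: +12·20° lon, +0·10° lat → SW at lon 60°, lat -90°.
Square 3, 4: +3·2° lon, +4·1° lat → SW at lon 66°, lat -86°.
Subsquare p=15, a=0: +15·0.0833333° lon, +0·0.0416667° lat → SW at lon 67.25°, lat -86°.
Extended square 9, 9: +9·0.00833333° lon, +9·0.00416667° lat → SW at lon 67.325°, lat -85.9625°.
Cell spans 0.00833333° lon × 0.00416667° lat. Centre is SW corner plus half of each.
latitude -85.96042, longitude 67.32917.

-85.96042, 67.32917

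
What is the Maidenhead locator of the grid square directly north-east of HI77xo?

HI87ap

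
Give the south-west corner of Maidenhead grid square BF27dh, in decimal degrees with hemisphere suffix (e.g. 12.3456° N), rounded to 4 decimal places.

Field B=1, F=5: +1·20° lon, +5·10° lat → SW at lon -160°, lat -40°.
Square 2, 7: +2·2° lon, +7·1° lat → SW at lon -156°, lat -33°.
Subsquare d=3, h=7: +3·0.0833333° lon, +7·0.0416667° lat → SW at lon -155.75°, lat -32.7083°.
latitude 32.7083° S, longitude 155.7500° W.

32.7083° S, 155.7500° W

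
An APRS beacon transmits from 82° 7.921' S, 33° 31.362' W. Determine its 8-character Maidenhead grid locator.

HA37fu78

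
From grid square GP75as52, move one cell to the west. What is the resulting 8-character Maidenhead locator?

GP75as42

Longitude extended square 5; −1 → 4.
The latitude characters are unchanged.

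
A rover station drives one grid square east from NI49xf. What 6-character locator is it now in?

Longitude subsquare x = 23; +1 → 24, wraps to 0 = a, carry into square.
Longitude square 4; +1 → 5.
The latitude characters are unchanged.

NI59af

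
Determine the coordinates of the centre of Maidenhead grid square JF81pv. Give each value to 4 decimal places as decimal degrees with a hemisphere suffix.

Field J=9, F=5: +9·20° lon, +5·10° lat → SW at lon 0°, lat -40°.
Square 8, 1: +8·2° lon, +1·1° lat → SW at lon 16°, lat -39°.
Subsquare p=15, v=21: +15·0.0833333° lon, +21·0.0416667° lat → SW at lon 17.25°, lat -38.125°.
Cell spans 0.0833333° lon × 0.0416667° lat. Centre is SW corner plus half of each.
latitude 38.1042° S, longitude 17.2917° E.

38.1042° S, 17.2917° E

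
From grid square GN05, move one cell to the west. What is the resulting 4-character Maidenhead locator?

FN95

Longitude square 0; −1 → -1, wraps to 9, carry into field.
Longitude field G = 6; −1 → 5 = F.
The latitude characters are unchanged.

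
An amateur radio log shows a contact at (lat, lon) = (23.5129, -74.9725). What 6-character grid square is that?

Offset from 180°W / 90°S: lon 105.0275°, lat 113.5129°.
Field (20°×10°, letters A–R): 105.0275/20 → 5 → F, 113.5129/10 → 11 → L; chars FL.
Square (2°×1°, digits 0–9): 5.0275/2 → 2, 3.5129/1 → 3; chars 23.
Subsquare (5′×2.5′, letters a–x): 1.0275/0.0833333 → 12 → m, 0.5129/0.0416667 → 12 → m; chars mm.

FL23mm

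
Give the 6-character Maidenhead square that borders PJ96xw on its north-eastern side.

Longitude subsquare x = 23; +1 → 24, wraps to 0 = a, carry into square.
Longitude square 9; +1 → 10, wraps to 0, carry into field.
Longitude field P = 15; +1 → 16 = Q.
Latitude subsquare w = 22; +1 → 23 = x.

QJ06ax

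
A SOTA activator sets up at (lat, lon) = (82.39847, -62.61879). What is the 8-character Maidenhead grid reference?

FR82qj55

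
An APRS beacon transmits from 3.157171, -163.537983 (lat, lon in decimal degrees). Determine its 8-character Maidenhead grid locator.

AJ83fd57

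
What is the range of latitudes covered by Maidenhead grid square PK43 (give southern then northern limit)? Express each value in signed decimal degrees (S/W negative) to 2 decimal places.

Field P=15, K=10: +15·20° lon, +10·10° lat → SW at lon 120°, lat 10°.
Square 4, 3: +4·2° lon, +3·1° lat → SW at lon 128°, lat 13°.
Cell spans 2° lon × 1° lat.
south 13.00, north 14.00.

13.00, 14.00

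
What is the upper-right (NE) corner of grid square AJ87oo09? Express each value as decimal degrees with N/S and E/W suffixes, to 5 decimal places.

Field A=0, J=9: +0·20° lon, +9·10° lat → SW at lon -180°, lat 0°.
Square 8, 7: +8·2° lon, +7·1° lat → SW at lon -164°, lat 7°.
Subsquare o=14, o=14: +14·0.0833333° lon, +14·0.0416667° lat → SW at lon -162.833°, lat 7.58333°.
Extended square 0, 9: +0·0.00833333° lon, +9·0.00416667° lat → SW at lon -162.833°, lat 7.62083°.
Cell spans 0.00833333° lon × 0.00416667° lat. NE corner is SW corner plus one full cell.
latitude 7.62500° N, longitude 162.82500° W.

7.62500° N, 162.82500° W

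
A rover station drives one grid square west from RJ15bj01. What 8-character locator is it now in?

RJ15aj91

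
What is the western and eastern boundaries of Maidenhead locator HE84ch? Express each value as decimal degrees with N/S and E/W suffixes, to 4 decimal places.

23.8333° W, 23.7500° W

Field H=7, E=4: +7·20° lon, +4·10° lat → SW at lon -40°, lat -50°.
Square 8, 4: +8·2° lon, +4·1° lat → SW at lon -24°, lat -46°.
Subsquare c=2, h=7: +2·0.0833333° lon, +7·0.0416667° lat → SW at lon -23.8333°, lat -45.7083°.
Cell spans 0.0833333° lon × 0.0416667° lat.
west 23.8333° W, east 23.7500° W.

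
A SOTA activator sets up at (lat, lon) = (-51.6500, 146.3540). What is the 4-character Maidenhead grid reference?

QD38

Add 180° to longitude and 90° to latitude: 326.35, 38.35.
Field (20°×10°, letters A–R): 326.35/20 → 16 → Q, 38.35/10 → 3 → D; chars QD.
Square (2°×1°, digits 0–9): 6.35/2 → 3, 8.35/1 → 8; chars 38.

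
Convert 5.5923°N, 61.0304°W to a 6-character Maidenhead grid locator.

FJ95lo

Add 180° to longitude and 90° to latitude: 118.9696, 95.5923.
Field: 118.9696/20 → 5 → F, 95.5923/10 → 9 → J; chars FJ.
Square: 18.9696/2 → 9, 5.5923/1 → 5; chars 95.
Subsquare: 0.9696/0.0833333 → 11 → l, 0.5923/0.0416667 → 14 → o; chars lo.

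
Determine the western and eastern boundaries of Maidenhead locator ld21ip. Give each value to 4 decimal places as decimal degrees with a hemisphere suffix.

44.6667° E, 44.7500° E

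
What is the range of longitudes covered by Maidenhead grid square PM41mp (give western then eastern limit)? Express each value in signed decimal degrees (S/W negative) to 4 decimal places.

Field P=15, M=12: +15·20° lon, +12·10° lat → SW at lon 120°, lat 30°.
Square 4, 1: +4·2° lon, +1·1° lat → SW at lon 128°, lat 31°.
Subsquare m=12, p=15: +12·0.0833333° lon, +15·0.0416667° lat → SW at lon 129°, lat 31.625°.
Cell spans 0.0833333° lon × 0.0416667° lat.
west 129.0000, east 129.0833.

129.0000, 129.0833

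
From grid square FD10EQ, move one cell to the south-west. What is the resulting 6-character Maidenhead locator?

Longitude subsquare e = 4; −1 → 3 = d.
Latitude subsquare q = 16; −1 → 15 = p.

FD10dp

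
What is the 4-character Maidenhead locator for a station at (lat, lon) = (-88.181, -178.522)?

AA01

Shift to the Maidenhead origin (180°W, 90°S): lon 1.48, lat 1.82.
Field: lon ⌊1.48/20⌋ = 0 → A; lat ⌊1.82/10⌋ = 0 → A.
Square: lon ⌊1.48/2⌋ = 0; lat ⌊1.82/1⌋ = 1.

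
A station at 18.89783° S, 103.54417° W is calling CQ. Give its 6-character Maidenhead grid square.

Add 180° to longitude and 90° to latitude: 76.4558, 71.1022.
Field: lon ⌊76.4558/20⌋ = 3 → D; lat ⌊71.1022/10⌋ = 7 → H.
Square: lon ⌊16.4558/2⌋ = 8; lat ⌊1.1022/1⌋ = 1.
Subsquare: lon ⌊0.4558/0.0833333⌋ = 5 → f; lat ⌊0.1022/0.0416667⌋ = 2 → c.

DH81fc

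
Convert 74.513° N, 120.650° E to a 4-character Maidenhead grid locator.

PQ04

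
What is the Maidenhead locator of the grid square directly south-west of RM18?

RM07

Longitude square 1; −1 → 0.
Latitude square 8; −1 → 7.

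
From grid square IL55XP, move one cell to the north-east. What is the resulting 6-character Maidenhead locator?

IL65aq

Longitude subsquare x = 23; +1 → 24, wraps to 0 = a, carry into square.
Longitude square 5; +1 → 6.
Latitude subsquare p = 15; +1 → 16 = q.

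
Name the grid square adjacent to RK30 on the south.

RJ39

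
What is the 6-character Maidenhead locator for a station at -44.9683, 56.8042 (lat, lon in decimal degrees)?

LE85ja

Offset from 180°W / 90°S: lon 236.8042°, lat 45.0317°.
Field: lon ⌊236.8042/20⌋ = 11 → L; lat ⌊45.0317/10⌋ = 4 → E.
Square: lon ⌊16.8042/2⌋ = 8; lat ⌊5.0317/1⌋ = 5.
Subsquare: lon ⌊0.8042/0.0833333⌋ = 9 → j; lat ⌊0.0317/0.0416667⌋ = 0 → a.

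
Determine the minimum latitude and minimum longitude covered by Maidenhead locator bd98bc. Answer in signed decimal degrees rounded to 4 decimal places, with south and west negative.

-51.9167, -141.9167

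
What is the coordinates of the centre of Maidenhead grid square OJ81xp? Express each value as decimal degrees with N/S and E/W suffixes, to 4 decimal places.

Field O=14, J=9: +14·20° lon, +9·10° lat → SW at lon 100°, lat 0°.
Square 8, 1: +8·2° lon, +1·1° lat → SW at lon 116°, lat 1°.
Subsquare x=23, p=15: +23·0.0833333° lon, +15·0.0416667° lat → SW at lon 117.917°, lat 1.625°.
Cell spans 0.0833333° lon × 0.0416667° lat. Centre is SW corner plus half of each.
latitude 1.6458° N, longitude 117.9583° E.

1.6458° N, 117.9583° E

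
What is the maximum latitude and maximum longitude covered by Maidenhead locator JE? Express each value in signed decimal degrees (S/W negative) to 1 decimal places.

-40.0, 20.0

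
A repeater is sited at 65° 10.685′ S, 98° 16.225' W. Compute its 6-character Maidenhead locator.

EC04ut

Offset from 180°W / 90°S: lon 81.7296°, lat 24.8219°.
Field: 81.7296/20 → 4 → E, 24.8219/10 → 2 → C; chars EC.
Square: 1.7296/2 → 0, 4.8219/1 → 4; chars 04.
Subsquare: 1.7296/0.0833333 → 20 → u, 0.8219/0.0416667 → 19 → t; chars ut.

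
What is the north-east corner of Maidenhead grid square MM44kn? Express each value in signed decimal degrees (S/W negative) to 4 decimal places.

Field M=12, M=12: +12·20° lon, +12·10° lat → SW at lon 60°, lat 30°.
Square 4, 4: +4·2° lon, +4·1° lat → SW at lon 68°, lat 34°.
Subsquare k=10, n=13: +10·0.0833333° lon, +13·0.0416667° lat → SW at lon 68.8333°, lat 34.5417°.
Cell spans 0.0833333° lon × 0.0416667° lat. NE corner is SW corner plus one full cell.
latitude 34.5833, longitude 68.9167.

34.5833, 68.9167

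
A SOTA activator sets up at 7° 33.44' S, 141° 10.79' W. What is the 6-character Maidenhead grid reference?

BI92jk

Offset from 180°W / 90°S: lon 38.8202°, lat 82.4427°.
Field: 38.8202/20 → 1 → B, 82.4427/10 → 8 → I; chars BI.
Square: 18.8202/2 → 9, 2.4427/1 → 2; chars 92.
Subsquare: 0.8202/0.0833333 → 9 → j, 0.4427/0.0416667 → 10 → k; chars jk.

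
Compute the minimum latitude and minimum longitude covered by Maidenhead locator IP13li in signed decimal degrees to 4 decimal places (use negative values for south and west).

63.3333, -17.0833

Field I=8, P=15: +8·20° lon, +15·10° lat → SW at lon -20°, lat 60°.
Square 1, 3: +1·2° lon, +3·1° lat → SW at lon -18°, lat 63°.
Subsquare l=11, i=8: +11·0.0833333° lon, +8·0.0416667° lat → SW at lon -17.0833°, lat 63.3333°.
latitude 63.3333, longitude -17.0833.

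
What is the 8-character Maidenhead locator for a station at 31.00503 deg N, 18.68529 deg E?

Offset from 180°W / 90°S: lon 198.68529°, lat 121.00503°.
Field (20°×10°, letters A–R): 198.68529/20 → 9 → J, 121.00503/10 → 12 → M; chars JM.
Square (2°×1°, digits 0–9): 18.68529/2 → 9, 1.00503/1 → 1; chars 91.
Subsquare (5′×2.5′, letters a–x): 0.68529/0.0833333 → 8 → i, 0.00503/0.0416667 → 0 → a; chars ia.
Extended square (30″×15″, digits 0–9): 0.01862/0.00833333 → 2, 0.00503/0.00416667 → 1; chars 21.

JM91ia21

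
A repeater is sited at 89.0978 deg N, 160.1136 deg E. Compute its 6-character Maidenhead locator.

RR09bc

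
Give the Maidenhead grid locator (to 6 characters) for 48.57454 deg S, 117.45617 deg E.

OE81rk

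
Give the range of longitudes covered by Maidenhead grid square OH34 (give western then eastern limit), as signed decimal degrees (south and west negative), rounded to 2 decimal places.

Field O=14, H=7: +14·20° lon, +7·10° lat → SW at lon 100°, lat -20°.
Square 3, 4: +3·2° lon, +4·1° lat → SW at lon 106°, lat -16°.
Cell spans 2° lon × 1° lat.
west 106.00, east 108.00.

106.00, 108.00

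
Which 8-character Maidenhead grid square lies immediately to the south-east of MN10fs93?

MN10gs02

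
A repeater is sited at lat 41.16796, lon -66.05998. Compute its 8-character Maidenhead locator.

Offset from 180°W / 90°S: lon 113.94002°, lat 131.16796°.
Field: 113.94002/20 → 5 → F, 131.16796/10 → 13 → N; chars FN.
Square: 13.94002/2 → 6, 1.16796/1 → 1; chars 61.
Subsquare: 1.94002/0.0833333 → 23 → x, 0.16796/0.0416667 → 4 → e; chars xe.
Extended square: 0.02335/0.00833333 → 2, 0.00129/0.00416667 → 0; chars 20.

FN61xe20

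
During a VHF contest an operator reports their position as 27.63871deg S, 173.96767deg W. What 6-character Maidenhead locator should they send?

AG32ai

Shift to the Maidenhead origin (180°W, 90°S): lon 6.0323, lat 62.3613.
Field: lon ⌊6.0323/20⌋ = 0 → A; lat ⌊62.3613/10⌋ = 6 → G.
Square: lon ⌊6.0323/2⌋ = 3; lat ⌊2.3613/1⌋ = 2.
Subsquare: lon ⌊0.0323/0.0833333⌋ = 0 → a; lat ⌊0.3613/0.0416667⌋ = 8 → i.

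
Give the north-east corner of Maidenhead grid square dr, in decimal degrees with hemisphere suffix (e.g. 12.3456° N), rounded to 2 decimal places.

90.00° N, 100.00° W

Field D=3, R=17: +3·20° lon, +17·10° lat → SW at lon -120°, lat 80°.
Cell spans 20° lon × 10° lat. NE corner is SW corner plus one full cell.
latitude 90.00° N, longitude 100.00° W.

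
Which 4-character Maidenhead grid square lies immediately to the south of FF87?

FF86

Latitude square 7; −1 → 6.
The longitude characters are unchanged.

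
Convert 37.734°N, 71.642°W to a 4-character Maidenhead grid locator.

FM47

Add 180° to longitude and 90° to latitude: 108.36, 127.73.
Field: lon ⌊108.36/20⌋ = 5 → F; lat ⌊127.73/10⌋ = 12 → M.
Square: lon ⌊8.36/2⌋ = 4; lat ⌊7.73/1⌋ = 7.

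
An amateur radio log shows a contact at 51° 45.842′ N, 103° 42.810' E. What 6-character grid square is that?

Offset from 180°W / 90°S: lon 283.7135°, lat 141.7640°.
Field: 283.7135/20 → 14 → O, 141.7640/10 → 14 → O; chars OO.
Square: 3.7135/2 → 1, 1.7640/1 → 1; chars 11.
Subsquare: 1.7135/0.0833333 → 20 → u, 0.7640/0.0416667 → 18 → s; chars us.

OO11us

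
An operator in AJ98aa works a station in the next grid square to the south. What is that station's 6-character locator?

AJ97ax

Latitude subsquare a = 0; −1 → -1, wraps to 23 = x, carry into square.
Latitude square 8; −1 → 7.
The longitude characters are unchanged.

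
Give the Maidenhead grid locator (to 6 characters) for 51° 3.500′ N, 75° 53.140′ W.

FO21bb

Shift to the Maidenhead origin (180°W, 90°S): lon 104.1143, lat 141.0583.
Field: lon ⌊104.1143/20⌋ = 5 → F; lat ⌊141.0583/10⌋ = 14 → O.
Square: lon ⌊4.1143/2⌋ = 2; lat ⌊1.0583/1⌋ = 1.
Subsquare: lon ⌊0.1143/0.0833333⌋ = 1 → b; lat ⌊0.0583/0.0416667⌋ = 1 → b.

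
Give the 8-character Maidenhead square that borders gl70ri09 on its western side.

Longitude extended square 0; −1 → -1, wraps to 9, carry into subsquare.
Longitude subsquare r = 17; −1 → 16 = q.
The latitude characters are unchanged.

GL70qi99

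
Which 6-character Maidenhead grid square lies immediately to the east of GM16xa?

GM26aa

Longitude subsquare x = 23; +1 → 24, wraps to 0 = a, carry into square.
Longitude square 1; +1 → 2.
The latitude characters are unchanged.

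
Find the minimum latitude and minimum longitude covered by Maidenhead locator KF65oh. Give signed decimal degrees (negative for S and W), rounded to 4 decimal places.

-34.7083, 33.1667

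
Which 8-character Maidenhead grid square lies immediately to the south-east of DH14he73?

DH14he82

Longitude extended square 7; +1 → 8.
Latitude extended square 3; −1 → 2.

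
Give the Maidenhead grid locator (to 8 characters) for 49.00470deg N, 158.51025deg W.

Add 180° to longitude and 90° to latitude: 21.48975, 139.00470.
Field: 21.48975/20 → 1 → B, 139.00470/10 → 13 → N; chars BN.
Square: 1.48975/2 → 0, 9.00470/1 → 9; chars 09.
Subsquare: 1.48975/0.0833333 → 17 → r, 0.00470/0.0416667 → 0 → a; chars ra.
Extended square: 0.07308/0.00833333 → 8, 0.00470/0.00416667 → 1; chars 81.

BN09ra81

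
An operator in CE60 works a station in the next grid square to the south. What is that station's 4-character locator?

CD69

Latitude square 0; −1 → -1, wraps to 9, carry into field.
Latitude field E = 4; −1 → 3 = D.
The longitude characters are unchanged.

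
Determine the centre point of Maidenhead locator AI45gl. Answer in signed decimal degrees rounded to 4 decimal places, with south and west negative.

-4.5208, -171.4583

Field A=0, I=8: +0·20° lon, +8·10° lat → SW at lon -180°, lat -10°.
Square 4, 5: +4·2° lon, +5·1° lat → SW at lon -172°, lat -5°.
Subsquare g=6, l=11: +6·0.0833333° lon, +11·0.0416667° lat → SW at lon -171.5°, lat -4.54167°.
Cell spans 0.0833333° lon × 0.0416667° lat. Centre is SW corner plus half of each.
latitude -4.5208, longitude -171.4583.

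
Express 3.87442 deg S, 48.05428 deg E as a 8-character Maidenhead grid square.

Offset from 180°W / 90°S: lon 228.05428°, lat 86.12558°.
Field (20°×10°, letters A–R): lon ⌊228.05428/20⌋ = 11 → L; lat ⌊86.12558/10⌋ = 8 → I.
Square (2°×1°, digits 0–9): lon ⌊8.05428/2⌋ = 4; lat ⌊6.12558/1⌋ = 6.
Subsquare (5′×2.5′, letters a–x): lon ⌊0.05428/0.0833333⌋ = 0 → a; lat ⌊0.12558/0.0416667⌋ = 3 → d.
Extended square (30″×15″, digits 0–9): lon ⌊0.05428/0.00833333⌋ = 6; lat ⌊0.00058/0.00416667⌋ = 0.

LI46ad60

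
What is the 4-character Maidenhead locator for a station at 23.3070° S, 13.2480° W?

IG36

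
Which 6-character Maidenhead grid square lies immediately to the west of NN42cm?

Longitude subsquare c = 2; −1 → 1 = b.
The latitude characters are unchanged.

NN42bm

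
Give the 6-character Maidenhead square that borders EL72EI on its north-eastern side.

Longitude subsquare e = 4; +1 → 5 = f.
Latitude subsquare i = 8; +1 → 9 = j.

EL72fj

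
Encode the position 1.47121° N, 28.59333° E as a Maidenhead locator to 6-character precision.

Add 180° to longitude and 90° to latitude: 208.5933, 91.4712.
Field: 208.5933/20 → 10 → K, 91.4712/10 → 9 → J; chars KJ.
Square: 8.5933/2 → 4, 1.4712/1 → 1; chars 41.
Subsquare: 0.5933/0.0833333 → 7 → h, 0.4712/0.0416667 → 11 → l; chars hl.

KJ41hl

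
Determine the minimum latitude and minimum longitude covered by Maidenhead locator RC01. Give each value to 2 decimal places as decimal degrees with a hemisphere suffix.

69.00° S, 160.00° E

Field R=17, C=2: +17·20° lon, +2·10° lat → SW at lon 160°, lat -70°.
Square 0, 1: +0·2° lon, +1·1° lat → SW at lon 160°, lat -69°.
latitude 69.00° S, longitude 160.00° E.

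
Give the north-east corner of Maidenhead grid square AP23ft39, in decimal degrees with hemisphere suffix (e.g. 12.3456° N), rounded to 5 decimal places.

Field A=0, P=15: +0·20° lon, +15·10° lat → SW at lon -180°, lat 60°.
Square 2, 3: +2·2° lon, +3·1° lat → SW at lon -176°, lat 63°.
Subsquare f=5, t=19: +5·0.0833333° lon, +19·0.0416667° lat → SW at lon -175.583°, lat 63.7917°.
Extended square 3, 9: +3·0.00833333° lon, +9·0.00416667° lat → SW at lon -175.558°, lat 63.8292°.
Cell spans 0.00833333° lon × 0.00416667° lat. NE corner is SW corner plus one full cell.
latitude 63.83333° N, longitude 175.55000° W.

63.83333° N, 175.55000° W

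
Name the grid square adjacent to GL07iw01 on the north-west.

Longitude extended square 0; −1 → -1, wraps to 9, carry into subsquare.
Longitude subsquare i = 8; −1 → 7 = h.
Latitude extended square 1; +1 → 2.

GL07hw92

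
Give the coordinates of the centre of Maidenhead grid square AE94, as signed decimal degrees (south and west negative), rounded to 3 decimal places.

-45.500, -161.000

Field A=0, E=4: +0·20° lon, +4·10° lat → SW at lon -180°, lat -50°.
Square 9, 4: +9·2° lon, +4·1° lat → SW at lon -162°, lat -46°.
Cell spans 2° lon × 1° lat. Centre is SW corner plus half of each.
latitude -45.500, longitude -161.000.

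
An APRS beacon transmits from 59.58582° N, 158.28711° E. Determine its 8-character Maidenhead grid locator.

Offset from 180°W / 90°S: lon 338.28711°, lat 149.58582°.
Field: lon ⌊338.28711/20⌋ = 16 → Q; lat ⌊149.58582/10⌋ = 14 → O.
Square: lon ⌊18.28711/2⌋ = 9; lat ⌊9.58582/1⌋ = 9.
Subsquare: lon ⌊0.28711/0.0833333⌋ = 3 → d; lat ⌊0.58582/0.0416667⌋ = 14 → o.
Extended square: lon ⌊0.03711/0.00833333⌋ = 4; lat ⌊0.00249/0.00416667⌋ = 0.

QO99do40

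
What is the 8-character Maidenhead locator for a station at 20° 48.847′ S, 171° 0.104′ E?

Shift to the Maidenhead origin (180°W, 90°S): lon 351.00173, lat 69.18588.
Field: lon ⌊351.00173/20⌋ = 17 → R; lat ⌊69.18588/10⌋ = 6 → G.
Square: lon ⌊11.00173/2⌋ = 5; lat ⌊9.18588/1⌋ = 9.
Subsquare: lon ⌊1.00173/0.0833333⌋ = 12 → m; lat ⌊0.18588/0.0416667⌋ = 4 → e.
Extended square: lon ⌊0.00173/0.00833333⌋ = 0; lat ⌊0.01922/0.00416667⌋ = 4.

RG59me04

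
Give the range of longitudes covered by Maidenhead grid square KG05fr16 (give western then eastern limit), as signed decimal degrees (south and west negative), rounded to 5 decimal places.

Field K=10, G=6: +10·20° lon, +6·10° lat → SW at lon 20°, lat -30°.
Square 0, 5: +0·2° lon, +5·1° lat → SW at lon 20°, lat -25°.
Subsquare f=5, r=17: +5·0.0833333° lon, +17·0.0416667° lat → SW at lon 20.4167°, lat -24.2917°.
Extended square 1, 6: +1·0.00833333° lon, +6·0.00416667° lat → SW at lon 20.425°, lat -24.2667°.
Cell spans 0.00833333° lon × 0.00416667° lat.
west 20.42500, east 20.43333.

20.42500, 20.43333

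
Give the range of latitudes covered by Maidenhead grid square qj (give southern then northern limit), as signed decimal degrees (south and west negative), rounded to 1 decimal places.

0.0, 10.0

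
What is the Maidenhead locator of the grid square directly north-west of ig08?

HG99

Longitude square 0; −1 → -1, wraps to 9, carry into field.
Longitude field I = 8; −1 → 7 = H.
Latitude square 8; +1 → 9.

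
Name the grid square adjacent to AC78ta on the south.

AC77tx

Latitude subsquare a = 0; −1 → -1, wraps to 23 = x, carry into square.
Latitude square 8; −1 → 7.
The longitude characters are unchanged.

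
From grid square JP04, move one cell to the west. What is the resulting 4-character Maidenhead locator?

Longitude square 0; −1 → -1, wraps to 9, carry into field.
Longitude field J = 9; −1 → 8 = I.
The latitude characters are unchanged.

IP94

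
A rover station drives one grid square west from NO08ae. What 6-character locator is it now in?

Longitude subsquare a = 0; −1 → -1, wraps to 23 = x, carry into square.
Longitude square 0; −1 → -1, wraps to 9, carry into field.
Longitude field N = 13; −1 → 12 = M.
The latitude characters are unchanged.

MO98xe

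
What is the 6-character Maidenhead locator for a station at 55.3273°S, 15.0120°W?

Shift to the Maidenhead origin (180°W, 90°S): lon 164.9880, lat 34.6727.
Field (20°×10°, letters A–R): lon ⌊164.9880/20⌋ = 8 → I; lat ⌊34.6727/10⌋ = 3 → D.
Square (2°×1°, digits 0–9): lon ⌊4.9880/2⌋ = 2; lat ⌊4.6727/1⌋ = 4.
Subsquare (5′×2.5′, letters a–x): lon ⌊0.9880/0.0833333⌋ = 11 → l; lat ⌊0.6727/0.0416667⌋ = 16 → q.

ID24lq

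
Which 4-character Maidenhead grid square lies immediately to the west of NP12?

NP02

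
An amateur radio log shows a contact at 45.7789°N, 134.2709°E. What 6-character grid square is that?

Add 180° to longitude and 90° to latitude: 314.2709, 135.7789.
Field: lon ⌊314.2709/20⌋ = 15 → P; lat ⌊135.7789/10⌋ = 13 → N.
Square: lon ⌊14.2709/2⌋ = 7; lat ⌊5.7789/1⌋ = 5.
Subsquare: lon ⌊0.2709/0.0833333⌋ = 3 → d; lat ⌊0.7789/0.0416667⌋ = 18 → s.

PN75ds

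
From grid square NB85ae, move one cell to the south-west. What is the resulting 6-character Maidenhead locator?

NB75xd

Longitude subsquare a = 0; −1 → -1, wraps to 23 = x, carry into square.
Longitude square 8; −1 → 7.
Latitude subsquare e = 4; −1 → 3 = d.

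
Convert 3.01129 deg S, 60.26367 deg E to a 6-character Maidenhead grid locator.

MI06dx

Offset from 180°W / 90°S: lon 240.2637°, lat 86.9887°.
Field: lon ⌊240.2637/20⌋ = 12 → M; lat ⌊86.9887/10⌋ = 8 → I.
Square: lon ⌊0.2637/2⌋ = 0; lat ⌊6.9887/1⌋ = 6.
Subsquare: lon ⌊0.2637/0.0833333⌋ = 3 → d; lat ⌊0.9887/0.0416667⌋ = 23 → x.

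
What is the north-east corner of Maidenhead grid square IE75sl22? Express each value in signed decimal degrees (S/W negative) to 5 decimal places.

Field I=8, E=4: +8·20° lon, +4·10° lat → SW at lon -20°, lat -50°.
Square 7, 5: +7·2° lon, +5·1° lat → SW at lon -6°, lat -45°.
Subsquare s=18, l=11: +18·0.0833333° lon, +11·0.0416667° lat → SW at lon -4.5°, lat -44.5417°.
Extended square 2, 2: +2·0.00833333° lon, +2·0.00416667° lat → SW at lon -4.48333°, lat -44.5333°.
Cell spans 0.00833333° lon × 0.00416667° lat. NE corner is SW corner plus one full cell.
latitude -44.52917, longitude -4.47500.

-44.52917, -4.47500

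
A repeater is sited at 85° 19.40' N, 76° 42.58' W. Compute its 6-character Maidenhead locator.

FR15ph

Offset from 180°W / 90°S: lon 103.2903°, lat 175.3233°.
Field: 103.2903/20 → 5 → F, 175.3233/10 → 17 → R; chars FR.
Square: 3.2903/2 → 1, 5.3233/1 → 5; chars 15.
Subsquare: 1.2903/0.0833333 → 15 → p, 0.3233/0.0416667 → 7 → h; chars ph.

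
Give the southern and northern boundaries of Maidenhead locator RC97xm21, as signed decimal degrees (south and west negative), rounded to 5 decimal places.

-62.49583, -62.49167

Field R=17, C=2: +17·20° lon, +2·10° lat → SW at lon 160°, lat -70°.
Square 9, 7: +9·2° lon, +7·1° lat → SW at lon 178°, lat -63°.
Subsquare x=23, m=12: +23·0.0833333° lon, +12·0.0416667° lat → SW at lon 179.917°, lat -62.5°.
Extended square 2, 1: +2·0.00833333° lon, +1·0.00416667° lat → SW at lon 179.933°, lat -62.4958°.
Cell spans 0.00833333° lon × 0.00416667° lat.
south -62.49583, north -62.49167.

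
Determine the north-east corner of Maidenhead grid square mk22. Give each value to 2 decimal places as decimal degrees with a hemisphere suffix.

Field M=12, K=10: +12·20° lon, +10·10° lat → SW at lon 60°, lat 10°.
Square 2, 2: +2·2° lon, +2·1° lat → SW at lon 64°, lat 12°.
Cell spans 2° lon × 1° lat. NE corner is SW corner plus one full cell.
latitude 13.00° N, longitude 66.00° E.

13.00° N, 66.00° E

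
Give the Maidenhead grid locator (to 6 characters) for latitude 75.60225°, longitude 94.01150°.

NQ75ao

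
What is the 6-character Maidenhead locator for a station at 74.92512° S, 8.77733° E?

JB45jb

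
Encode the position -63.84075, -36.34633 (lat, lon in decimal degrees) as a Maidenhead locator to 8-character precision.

HC16td88

Offset from 180°W / 90°S: lon 143.65367°, lat 26.15925°.
Field: lon ⌊143.65367/20⌋ = 7 → H; lat ⌊26.15925/10⌋ = 2 → C.
Square: lon ⌊3.65367/2⌋ = 1; lat ⌊6.15925/1⌋ = 6.
Subsquare: lon ⌊1.65367/0.0833333⌋ = 19 → t; lat ⌊0.15925/0.0416667⌋ = 3 → d.
Extended square: lon ⌊0.07034/0.00833333⌋ = 8; lat ⌊0.03425/0.00416667⌋ = 8.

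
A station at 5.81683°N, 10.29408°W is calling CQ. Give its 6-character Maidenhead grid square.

Offset from 180°W / 90°S: lon 169.7059°, lat 95.8168°.
Field (20°×10°, letters A–R): lon ⌊169.7059/20⌋ = 8 → I; lat ⌊95.8168/10⌋ = 9 → J.
Square (2°×1°, digits 0–9): lon ⌊9.7059/2⌋ = 4; lat ⌊5.8168/1⌋ = 5.
Subsquare (5′×2.5′, letters a–x): lon ⌊1.7059/0.0833333⌋ = 20 → u; lat ⌊0.8168/0.0416667⌋ = 19 → t.

IJ45ut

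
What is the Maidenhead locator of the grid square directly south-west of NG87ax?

NG77xw

Longitude subsquare a = 0; −1 → -1, wraps to 23 = x, carry into square.
Longitude square 8; −1 → 7.
Latitude subsquare x = 23; −1 → 22 = w.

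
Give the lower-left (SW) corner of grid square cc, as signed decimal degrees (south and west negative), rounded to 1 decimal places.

-70.0, -140.0

Field C=2, C=2: +2·20° lon, +2·10° lat → SW at lon -140°, lat -70°.
latitude -70.0, longitude -140.0.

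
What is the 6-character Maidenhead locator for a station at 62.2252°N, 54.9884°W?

Shift to the Maidenhead origin (180°W, 90°S): lon 125.0116, lat 152.2252.
Field: 125.0116/20 → 6 → G, 152.2252/10 → 15 → P; chars GP.
Square: 5.0116/2 → 2, 2.2252/1 → 2; chars 22.
Subsquare: 1.0116/0.0833333 → 12 → m, 0.2252/0.0416667 → 5 → f; chars mf.

GP22mf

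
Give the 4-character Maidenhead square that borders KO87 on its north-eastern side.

Longitude square 8; +1 → 9.
Latitude square 7; +1 → 8.

KO98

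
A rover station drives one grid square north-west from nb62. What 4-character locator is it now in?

Longitude square 6; −1 → 5.
Latitude square 2; +1 → 3.

NB53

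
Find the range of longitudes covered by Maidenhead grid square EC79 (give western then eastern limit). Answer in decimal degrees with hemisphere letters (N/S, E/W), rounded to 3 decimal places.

86.000° W, 84.000° W

Field E=4, C=2: +4·20° lon, +2·10° lat → SW at lon -100°, lat -70°.
Square 7, 9: +7·2° lon, +9·1° lat → SW at lon -86°, lat -61°.
Cell spans 2° lon × 1° lat.
west 86.000° W, east 84.000° W.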